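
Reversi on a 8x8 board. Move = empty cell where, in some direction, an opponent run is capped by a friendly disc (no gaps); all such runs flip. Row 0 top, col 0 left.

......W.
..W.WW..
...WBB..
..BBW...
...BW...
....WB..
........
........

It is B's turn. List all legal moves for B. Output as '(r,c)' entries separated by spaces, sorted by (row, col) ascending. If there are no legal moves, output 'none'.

Answer: (0,3) (0,4) (0,5) (1,3) (2,2) (3,5) (4,5) (5,3) (6,4) (6,5)

Derivation:
(0,1): no bracket -> illegal
(0,2): no bracket -> illegal
(0,3): flips 1 -> legal
(0,4): flips 1 -> legal
(0,5): flips 3 -> legal
(0,7): no bracket -> illegal
(1,1): no bracket -> illegal
(1,3): flips 1 -> legal
(1,6): no bracket -> illegal
(1,7): no bracket -> illegal
(2,1): no bracket -> illegal
(2,2): flips 1 -> legal
(2,6): no bracket -> illegal
(3,5): flips 1 -> legal
(4,5): flips 1 -> legal
(5,3): flips 1 -> legal
(6,3): no bracket -> illegal
(6,4): flips 3 -> legal
(6,5): flips 1 -> legal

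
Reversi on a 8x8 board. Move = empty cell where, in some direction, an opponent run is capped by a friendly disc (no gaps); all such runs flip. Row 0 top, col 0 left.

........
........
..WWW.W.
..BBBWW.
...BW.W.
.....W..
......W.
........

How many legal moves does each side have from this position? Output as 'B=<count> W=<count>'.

Answer: B=9 W=5

Derivation:
-- B to move --
(1,1): flips 1 -> legal
(1,2): flips 2 -> legal
(1,3): flips 1 -> legal
(1,4): flips 2 -> legal
(1,5): flips 1 -> legal
(1,6): no bracket -> illegal
(1,7): no bracket -> illegal
(2,1): no bracket -> illegal
(2,5): no bracket -> illegal
(2,7): no bracket -> illegal
(3,1): no bracket -> illegal
(3,7): flips 2 -> legal
(4,5): flips 1 -> legal
(4,7): no bracket -> illegal
(5,3): no bracket -> illegal
(5,4): flips 1 -> legal
(5,6): no bracket -> illegal
(5,7): no bracket -> illegal
(6,4): no bracket -> illegal
(6,5): no bracket -> illegal
(6,7): no bracket -> illegal
(7,5): no bracket -> illegal
(7,6): no bracket -> illegal
(7,7): flips 3 -> legal
B mobility = 9
-- W to move --
(2,1): no bracket -> illegal
(2,5): no bracket -> illegal
(3,1): flips 3 -> legal
(4,1): flips 1 -> legal
(4,2): flips 3 -> legal
(4,5): flips 1 -> legal
(5,2): no bracket -> illegal
(5,3): flips 2 -> legal
(5,4): no bracket -> illegal
W mobility = 5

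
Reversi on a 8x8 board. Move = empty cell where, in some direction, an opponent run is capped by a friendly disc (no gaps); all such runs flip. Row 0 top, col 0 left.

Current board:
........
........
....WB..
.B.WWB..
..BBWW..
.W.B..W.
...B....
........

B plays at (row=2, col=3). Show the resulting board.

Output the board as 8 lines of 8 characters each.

Place B at (2,3); scan 8 dirs for brackets.
Dir NW: first cell '.' (not opp) -> no flip
Dir N: first cell '.' (not opp) -> no flip
Dir NE: first cell '.' (not opp) -> no flip
Dir W: first cell '.' (not opp) -> no flip
Dir E: opp run (2,4) capped by B -> flip
Dir SW: first cell '.' (not opp) -> no flip
Dir S: opp run (3,3) capped by B -> flip
Dir SE: opp run (3,4) (4,5) (5,6), next='.' -> no flip
All flips: (2,4) (3,3)

Answer: ........
........
...BBB..
.B.BWB..
..BBWW..
.W.B..W.
...B....
........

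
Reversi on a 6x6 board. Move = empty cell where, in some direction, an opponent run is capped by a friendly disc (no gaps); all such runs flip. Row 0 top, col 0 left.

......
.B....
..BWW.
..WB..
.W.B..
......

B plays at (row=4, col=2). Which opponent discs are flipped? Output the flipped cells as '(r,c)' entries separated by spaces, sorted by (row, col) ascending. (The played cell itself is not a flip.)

Dir NW: first cell '.' (not opp) -> no flip
Dir N: opp run (3,2) capped by B -> flip
Dir NE: first cell 'B' (not opp) -> no flip
Dir W: opp run (4,1), next='.' -> no flip
Dir E: first cell 'B' (not opp) -> no flip
Dir SW: first cell '.' (not opp) -> no flip
Dir S: first cell '.' (not opp) -> no flip
Dir SE: first cell '.' (not opp) -> no flip

Answer: (3,2)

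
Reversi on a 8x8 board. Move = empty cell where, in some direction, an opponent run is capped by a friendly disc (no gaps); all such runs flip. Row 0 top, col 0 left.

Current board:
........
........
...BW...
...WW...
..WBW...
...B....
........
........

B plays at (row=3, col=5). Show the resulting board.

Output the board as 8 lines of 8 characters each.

Answer: ........
........
...BW...
...WWB..
..WBB...
...B....
........
........

Derivation:
Place B at (3,5); scan 8 dirs for brackets.
Dir NW: opp run (2,4), next='.' -> no flip
Dir N: first cell '.' (not opp) -> no flip
Dir NE: first cell '.' (not opp) -> no flip
Dir W: opp run (3,4) (3,3), next='.' -> no flip
Dir E: first cell '.' (not opp) -> no flip
Dir SW: opp run (4,4) capped by B -> flip
Dir S: first cell '.' (not opp) -> no flip
Dir SE: first cell '.' (not opp) -> no flip
All flips: (4,4)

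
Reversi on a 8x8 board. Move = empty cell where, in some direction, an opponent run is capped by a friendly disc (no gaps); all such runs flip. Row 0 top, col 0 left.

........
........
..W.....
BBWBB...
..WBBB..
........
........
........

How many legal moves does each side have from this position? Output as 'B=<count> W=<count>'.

-- B to move --
(1,1): flips 1 -> legal
(1,2): no bracket -> illegal
(1,3): flips 1 -> legal
(2,1): flips 1 -> legal
(2,3): no bracket -> illegal
(4,1): flips 1 -> legal
(5,1): flips 1 -> legal
(5,2): no bracket -> illegal
(5,3): flips 1 -> legal
B mobility = 6
-- W to move --
(2,0): flips 1 -> legal
(2,1): no bracket -> illegal
(2,3): no bracket -> illegal
(2,4): flips 1 -> legal
(2,5): no bracket -> illegal
(3,5): flips 2 -> legal
(3,6): no bracket -> illegal
(4,0): flips 1 -> legal
(4,1): no bracket -> illegal
(4,6): flips 3 -> legal
(5,2): no bracket -> illegal
(5,3): no bracket -> illegal
(5,4): flips 1 -> legal
(5,5): flips 2 -> legal
(5,6): no bracket -> illegal
W mobility = 7

Answer: B=6 W=7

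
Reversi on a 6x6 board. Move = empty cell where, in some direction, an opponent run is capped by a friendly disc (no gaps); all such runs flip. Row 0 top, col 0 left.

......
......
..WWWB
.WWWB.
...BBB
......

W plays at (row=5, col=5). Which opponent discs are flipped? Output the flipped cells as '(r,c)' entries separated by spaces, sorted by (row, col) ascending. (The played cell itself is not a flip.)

Answer: (4,4)

Derivation:
Dir NW: opp run (4,4) capped by W -> flip
Dir N: opp run (4,5), next='.' -> no flip
Dir NE: edge -> no flip
Dir W: first cell '.' (not opp) -> no flip
Dir E: edge -> no flip
Dir SW: edge -> no flip
Dir S: edge -> no flip
Dir SE: edge -> no flip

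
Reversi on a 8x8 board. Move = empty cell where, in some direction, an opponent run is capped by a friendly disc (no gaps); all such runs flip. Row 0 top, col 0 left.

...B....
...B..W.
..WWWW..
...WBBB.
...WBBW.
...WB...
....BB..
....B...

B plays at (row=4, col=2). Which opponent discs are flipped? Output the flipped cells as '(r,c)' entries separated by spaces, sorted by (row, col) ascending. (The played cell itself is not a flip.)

Answer: (4,3) (5,3)

Derivation:
Dir NW: first cell '.' (not opp) -> no flip
Dir N: first cell '.' (not opp) -> no flip
Dir NE: opp run (3,3) (2,4), next='.' -> no flip
Dir W: first cell '.' (not opp) -> no flip
Dir E: opp run (4,3) capped by B -> flip
Dir SW: first cell '.' (not opp) -> no flip
Dir S: first cell '.' (not opp) -> no flip
Dir SE: opp run (5,3) capped by B -> flip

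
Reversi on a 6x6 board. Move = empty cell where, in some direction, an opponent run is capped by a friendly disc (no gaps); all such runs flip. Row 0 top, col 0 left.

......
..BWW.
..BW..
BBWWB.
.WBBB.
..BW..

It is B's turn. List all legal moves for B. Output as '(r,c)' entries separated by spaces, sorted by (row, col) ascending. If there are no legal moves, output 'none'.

(0,2): no bracket -> illegal
(0,3): flips 3 -> legal
(0,4): flips 1 -> legal
(0,5): no bracket -> illegal
(1,5): flips 2 -> legal
(2,1): flips 1 -> legal
(2,4): flips 2 -> legal
(2,5): no bracket -> illegal
(4,0): flips 1 -> legal
(5,0): no bracket -> illegal
(5,1): flips 1 -> legal
(5,4): flips 1 -> legal

Answer: (0,3) (0,4) (1,5) (2,1) (2,4) (4,0) (5,1) (5,4)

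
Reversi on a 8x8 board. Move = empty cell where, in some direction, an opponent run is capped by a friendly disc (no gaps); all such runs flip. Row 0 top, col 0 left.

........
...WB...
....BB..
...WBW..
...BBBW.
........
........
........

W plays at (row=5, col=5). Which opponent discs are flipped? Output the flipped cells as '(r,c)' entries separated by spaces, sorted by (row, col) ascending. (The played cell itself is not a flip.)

Dir NW: opp run (4,4) capped by W -> flip
Dir N: opp run (4,5) capped by W -> flip
Dir NE: first cell 'W' (not opp) -> no flip
Dir W: first cell '.' (not opp) -> no flip
Dir E: first cell '.' (not opp) -> no flip
Dir SW: first cell '.' (not opp) -> no flip
Dir S: first cell '.' (not opp) -> no flip
Dir SE: first cell '.' (not opp) -> no flip

Answer: (4,4) (4,5)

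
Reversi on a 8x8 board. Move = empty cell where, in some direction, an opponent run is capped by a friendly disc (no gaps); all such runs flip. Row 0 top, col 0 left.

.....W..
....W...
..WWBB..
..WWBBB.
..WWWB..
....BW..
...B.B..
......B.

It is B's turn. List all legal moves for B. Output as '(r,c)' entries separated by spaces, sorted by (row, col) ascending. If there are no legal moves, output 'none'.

Answer: (0,3) (0,4) (1,2) (2,1) (3,1) (4,1) (5,1) (5,2) (5,3) (5,6)

Derivation:
(0,3): flips 1 -> legal
(0,4): flips 1 -> legal
(0,6): no bracket -> illegal
(1,1): no bracket -> illegal
(1,2): flips 1 -> legal
(1,3): no bracket -> illegal
(1,5): no bracket -> illegal
(1,6): no bracket -> illegal
(2,1): flips 4 -> legal
(3,1): flips 2 -> legal
(4,1): flips 3 -> legal
(4,6): no bracket -> illegal
(5,1): flips 2 -> legal
(5,2): flips 1 -> legal
(5,3): flips 1 -> legal
(5,6): flips 1 -> legal
(6,4): no bracket -> illegal
(6,6): no bracket -> illegal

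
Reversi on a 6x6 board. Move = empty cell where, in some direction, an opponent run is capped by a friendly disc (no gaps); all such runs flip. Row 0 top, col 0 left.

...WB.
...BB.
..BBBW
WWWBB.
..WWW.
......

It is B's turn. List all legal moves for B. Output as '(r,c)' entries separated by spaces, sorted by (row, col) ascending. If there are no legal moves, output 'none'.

Answer: (0,2) (4,0) (4,1) (5,1) (5,2) (5,3) (5,4) (5,5)

Derivation:
(0,2): flips 1 -> legal
(1,2): no bracket -> illegal
(1,5): no bracket -> illegal
(2,0): no bracket -> illegal
(2,1): no bracket -> illegal
(3,5): no bracket -> illegal
(4,0): flips 1 -> legal
(4,1): flips 1 -> legal
(4,5): no bracket -> illegal
(5,1): flips 1 -> legal
(5,2): flips 3 -> legal
(5,3): flips 1 -> legal
(5,4): flips 1 -> legal
(5,5): flips 1 -> legal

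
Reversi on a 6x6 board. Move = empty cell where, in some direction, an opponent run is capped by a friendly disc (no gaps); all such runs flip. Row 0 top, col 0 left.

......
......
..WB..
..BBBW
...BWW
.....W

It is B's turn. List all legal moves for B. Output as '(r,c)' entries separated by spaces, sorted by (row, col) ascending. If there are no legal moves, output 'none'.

(1,1): flips 1 -> legal
(1,2): flips 1 -> legal
(1,3): no bracket -> illegal
(2,1): flips 1 -> legal
(2,4): no bracket -> illegal
(2,5): no bracket -> illegal
(3,1): no bracket -> illegal
(5,3): no bracket -> illegal
(5,4): flips 1 -> legal

Answer: (1,1) (1,2) (2,1) (5,4)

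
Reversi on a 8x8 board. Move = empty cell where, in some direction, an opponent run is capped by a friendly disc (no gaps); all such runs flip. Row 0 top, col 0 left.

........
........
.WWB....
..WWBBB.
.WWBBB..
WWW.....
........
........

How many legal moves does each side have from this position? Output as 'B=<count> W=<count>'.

Answer: B=6 W=9

Derivation:
-- B to move --
(1,0): flips 2 -> legal
(1,1): flips 2 -> legal
(1,2): no bracket -> illegal
(1,3): no bracket -> illegal
(2,0): flips 2 -> legal
(2,4): no bracket -> illegal
(3,0): no bracket -> illegal
(3,1): flips 2 -> legal
(4,0): flips 2 -> legal
(5,3): no bracket -> illegal
(6,0): no bracket -> illegal
(6,1): flips 1 -> legal
(6,2): no bracket -> illegal
(6,3): no bracket -> illegal
B mobility = 6
-- W to move --
(1,2): no bracket -> illegal
(1,3): flips 1 -> legal
(1,4): flips 1 -> legal
(2,4): flips 1 -> legal
(2,5): flips 2 -> legal
(2,6): no bracket -> illegal
(2,7): no bracket -> illegal
(3,7): flips 3 -> legal
(4,6): flips 3 -> legal
(4,7): no bracket -> illegal
(5,3): flips 1 -> legal
(5,4): flips 1 -> legal
(5,5): flips 1 -> legal
(5,6): no bracket -> illegal
W mobility = 9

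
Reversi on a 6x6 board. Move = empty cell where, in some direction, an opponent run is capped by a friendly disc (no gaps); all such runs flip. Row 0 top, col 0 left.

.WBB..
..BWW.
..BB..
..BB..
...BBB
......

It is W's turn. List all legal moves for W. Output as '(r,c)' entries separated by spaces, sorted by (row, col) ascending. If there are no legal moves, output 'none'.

Answer: (0,4) (1,1) (3,1) (3,4) (4,1) (5,3)

Derivation:
(0,4): flips 2 -> legal
(1,1): flips 1 -> legal
(2,1): no bracket -> illegal
(2,4): no bracket -> illegal
(3,1): flips 1 -> legal
(3,4): flips 2 -> legal
(3,5): no bracket -> illegal
(4,1): flips 2 -> legal
(4,2): no bracket -> illegal
(5,2): no bracket -> illegal
(5,3): flips 3 -> legal
(5,4): no bracket -> illegal
(5,5): no bracket -> illegal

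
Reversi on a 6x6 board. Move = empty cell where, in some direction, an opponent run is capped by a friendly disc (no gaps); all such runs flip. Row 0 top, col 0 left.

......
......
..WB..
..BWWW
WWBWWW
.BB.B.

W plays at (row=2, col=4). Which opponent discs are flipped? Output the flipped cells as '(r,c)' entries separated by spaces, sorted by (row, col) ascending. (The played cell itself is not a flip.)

Dir NW: first cell '.' (not opp) -> no flip
Dir N: first cell '.' (not opp) -> no flip
Dir NE: first cell '.' (not opp) -> no flip
Dir W: opp run (2,3) capped by W -> flip
Dir E: first cell '.' (not opp) -> no flip
Dir SW: first cell 'W' (not opp) -> no flip
Dir S: first cell 'W' (not opp) -> no flip
Dir SE: first cell 'W' (not opp) -> no flip

Answer: (2,3)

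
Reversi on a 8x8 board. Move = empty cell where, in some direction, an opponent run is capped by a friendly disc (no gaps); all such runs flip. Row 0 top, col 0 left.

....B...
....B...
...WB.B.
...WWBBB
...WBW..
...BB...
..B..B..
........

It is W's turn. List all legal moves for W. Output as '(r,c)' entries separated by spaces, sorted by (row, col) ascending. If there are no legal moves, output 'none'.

Answer: (0,5) (1,5) (2,5) (2,7) (5,5) (6,3) (6,4) (7,6)

Derivation:
(0,3): no bracket -> illegal
(0,5): flips 1 -> legal
(1,3): no bracket -> illegal
(1,5): flips 1 -> legal
(1,6): no bracket -> illegal
(1,7): no bracket -> illegal
(2,5): flips 2 -> legal
(2,7): flips 1 -> legal
(4,2): no bracket -> illegal
(4,6): no bracket -> illegal
(4,7): no bracket -> illegal
(5,1): no bracket -> illegal
(5,2): no bracket -> illegal
(5,5): flips 1 -> legal
(5,6): no bracket -> illegal
(6,1): no bracket -> illegal
(6,3): flips 2 -> legal
(6,4): flips 2 -> legal
(6,6): no bracket -> illegal
(7,1): no bracket -> illegal
(7,2): no bracket -> illegal
(7,3): no bracket -> illegal
(7,4): no bracket -> illegal
(7,5): no bracket -> illegal
(7,6): flips 2 -> legal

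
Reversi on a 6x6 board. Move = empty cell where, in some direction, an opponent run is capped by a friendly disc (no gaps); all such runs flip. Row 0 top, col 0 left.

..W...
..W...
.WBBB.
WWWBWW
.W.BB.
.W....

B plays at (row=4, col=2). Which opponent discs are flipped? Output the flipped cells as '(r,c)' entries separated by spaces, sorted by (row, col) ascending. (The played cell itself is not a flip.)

Dir NW: opp run (3,1), next='.' -> no flip
Dir N: opp run (3,2) capped by B -> flip
Dir NE: first cell 'B' (not opp) -> no flip
Dir W: opp run (4,1), next='.' -> no flip
Dir E: first cell 'B' (not opp) -> no flip
Dir SW: opp run (5,1), next=edge -> no flip
Dir S: first cell '.' (not opp) -> no flip
Dir SE: first cell '.' (not opp) -> no flip

Answer: (3,2)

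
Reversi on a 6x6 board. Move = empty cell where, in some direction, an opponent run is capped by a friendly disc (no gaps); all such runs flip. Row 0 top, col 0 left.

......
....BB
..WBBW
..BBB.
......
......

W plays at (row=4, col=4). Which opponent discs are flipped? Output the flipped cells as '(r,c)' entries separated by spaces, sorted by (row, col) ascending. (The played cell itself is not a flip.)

Dir NW: opp run (3,3) capped by W -> flip
Dir N: opp run (3,4) (2,4) (1,4), next='.' -> no flip
Dir NE: first cell '.' (not opp) -> no flip
Dir W: first cell '.' (not opp) -> no flip
Dir E: first cell '.' (not opp) -> no flip
Dir SW: first cell '.' (not opp) -> no flip
Dir S: first cell '.' (not opp) -> no flip
Dir SE: first cell '.' (not opp) -> no flip

Answer: (3,3)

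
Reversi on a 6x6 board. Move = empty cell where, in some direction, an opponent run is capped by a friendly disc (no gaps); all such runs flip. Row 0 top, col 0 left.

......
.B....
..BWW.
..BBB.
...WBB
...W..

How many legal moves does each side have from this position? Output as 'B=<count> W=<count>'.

-- B to move --
(1,2): flips 1 -> legal
(1,3): flips 1 -> legal
(1,4): flips 2 -> legal
(1,5): flips 1 -> legal
(2,5): flips 2 -> legal
(3,5): no bracket -> illegal
(4,2): flips 1 -> legal
(5,2): flips 1 -> legal
(5,4): flips 1 -> legal
B mobility = 8
-- W to move --
(0,0): no bracket -> illegal
(0,1): no bracket -> illegal
(0,2): no bracket -> illegal
(1,0): no bracket -> illegal
(1,2): no bracket -> illegal
(1,3): no bracket -> illegal
(2,0): no bracket -> illegal
(2,1): flips 2 -> legal
(2,5): flips 1 -> legal
(3,1): no bracket -> illegal
(3,5): flips 1 -> legal
(4,1): flips 1 -> legal
(4,2): flips 1 -> legal
(5,4): flips 2 -> legal
(5,5): no bracket -> illegal
W mobility = 6

Answer: B=8 W=6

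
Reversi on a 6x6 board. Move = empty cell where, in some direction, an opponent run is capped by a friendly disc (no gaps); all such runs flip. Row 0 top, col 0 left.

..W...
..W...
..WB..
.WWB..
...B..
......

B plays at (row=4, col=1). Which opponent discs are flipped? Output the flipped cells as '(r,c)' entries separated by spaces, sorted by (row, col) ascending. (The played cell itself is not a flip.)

Answer: (3,2)

Derivation:
Dir NW: first cell '.' (not opp) -> no flip
Dir N: opp run (3,1), next='.' -> no flip
Dir NE: opp run (3,2) capped by B -> flip
Dir W: first cell '.' (not opp) -> no flip
Dir E: first cell '.' (not opp) -> no flip
Dir SW: first cell '.' (not opp) -> no flip
Dir S: first cell '.' (not opp) -> no flip
Dir SE: first cell '.' (not opp) -> no flip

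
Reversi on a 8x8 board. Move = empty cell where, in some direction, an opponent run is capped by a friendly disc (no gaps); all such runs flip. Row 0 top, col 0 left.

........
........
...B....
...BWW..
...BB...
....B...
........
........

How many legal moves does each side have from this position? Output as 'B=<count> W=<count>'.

-- B to move --
(2,4): flips 1 -> legal
(2,5): flips 1 -> legal
(2,6): flips 1 -> legal
(3,6): flips 2 -> legal
(4,5): flips 1 -> legal
(4,6): no bracket -> illegal
B mobility = 5
-- W to move --
(1,2): flips 1 -> legal
(1,3): no bracket -> illegal
(1,4): no bracket -> illegal
(2,2): no bracket -> illegal
(2,4): no bracket -> illegal
(3,2): flips 1 -> legal
(4,2): no bracket -> illegal
(4,5): no bracket -> illegal
(5,2): flips 1 -> legal
(5,3): flips 1 -> legal
(5,5): no bracket -> illegal
(6,3): no bracket -> illegal
(6,4): flips 2 -> legal
(6,5): no bracket -> illegal
W mobility = 5

Answer: B=5 W=5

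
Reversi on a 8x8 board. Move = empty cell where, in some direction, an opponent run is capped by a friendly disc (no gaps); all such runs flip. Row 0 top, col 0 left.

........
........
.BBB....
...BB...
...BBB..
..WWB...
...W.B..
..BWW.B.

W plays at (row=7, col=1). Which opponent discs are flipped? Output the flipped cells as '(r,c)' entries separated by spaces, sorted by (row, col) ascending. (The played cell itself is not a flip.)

Answer: (7,2)

Derivation:
Dir NW: first cell '.' (not opp) -> no flip
Dir N: first cell '.' (not opp) -> no flip
Dir NE: first cell '.' (not opp) -> no flip
Dir W: first cell '.' (not opp) -> no flip
Dir E: opp run (7,2) capped by W -> flip
Dir SW: edge -> no flip
Dir S: edge -> no flip
Dir SE: edge -> no flip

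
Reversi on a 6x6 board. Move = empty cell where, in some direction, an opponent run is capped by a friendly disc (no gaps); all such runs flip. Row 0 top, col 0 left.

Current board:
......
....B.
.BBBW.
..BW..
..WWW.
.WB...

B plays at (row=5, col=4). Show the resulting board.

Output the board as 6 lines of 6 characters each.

Answer: ......
....B.
.BBBW.
..BW..
..WBW.
.WB.B.

Derivation:
Place B at (5,4); scan 8 dirs for brackets.
Dir NW: opp run (4,3) capped by B -> flip
Dir N: opp run (4,4), next='.' -> no flip
Dir NE: first cell '.' (not opp) -> no flip
Dir W: first cell '.' (not opp) -> no flip
Dir E: first cell '.' (not opp) -> no flip
Dir SW: edge -> no flip
Dir S: edge -> no flip
Dir SE: edge -> no flip
All flips: (4,3)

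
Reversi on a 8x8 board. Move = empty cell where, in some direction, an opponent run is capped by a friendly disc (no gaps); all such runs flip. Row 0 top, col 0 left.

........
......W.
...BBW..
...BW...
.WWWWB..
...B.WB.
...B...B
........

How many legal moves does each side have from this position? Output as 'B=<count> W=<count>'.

-- B to move --
(0,5): no bracket -> illegal
(0,6): no bracket -> illegal
(0,7): no bracket -> illegal
(1,4): no bracket -> illegal
(1,5): no bracket -> illegal
(1,7): no bracket -> illegal
(2,6): flips 1 -> legal
(2,7): no bracket -> illegal
(3,0): no bracket -> illegal
(3,1): flips 1 -> legal
(3,2): no bracket -> illegal
(3,5): flips 2 -> legal
(3,6): no bracket -> illegal
(4,0): flips 4 -> legal
(4,6): no bracket -> illegal
(5,0): no bracket -> illegal
(5,1): flips 1 -> legal
(5,2): no bracket -> illegal
(5,4): flips 3 -> legal
(6,4): no bracket -> illegal
(6,5): flips 1 -> legal
(6,6): flips 2 -> legal
B mobility = 8
-- W to move --
(1,2): flips 1 -> legal
(1,3): flips 2 -> legal
(1,4): flips 1 -> legal
(1,5): flips 2 -> legal
(2,2): flips 3 -> legal
(3,2): flips 1 -> legal
(3,5): flips 1 -> legal
(3,6): no bracket -> illegal
(4,6): flips 1 -> legal
(4,7): no bracket -> illegal
(5,2): no bracket -> illegal
(5,4): no bracket -> illegal
(5,7): flips 1 -> legal
(6,2): flips 1 -> legal
(6,4): flips 1 -> legal
(6,5): no bracket -> illegal
(6,6): no bracket -> illegal
(7,2): no bracket -> illegal
(7,3): flips 2 -> legal
(7,4): no bracket -> illegal
(7,6): no bracket -> illegal
(7,7): no bracket -> illegal
W mobility = 12

Answer: B=8 W=12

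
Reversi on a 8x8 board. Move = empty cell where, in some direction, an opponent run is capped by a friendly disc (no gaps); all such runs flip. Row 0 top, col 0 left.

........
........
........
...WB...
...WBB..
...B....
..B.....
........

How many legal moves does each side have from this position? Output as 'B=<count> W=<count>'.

-- B to move --
(2,2): flips 1 -> legal
(2,3): flips 2 -> legal
(2,4): no bracket -> illegal
(3,2): flips 1 -> legal
(4,2): flips 1 -> legal
(5,2): flips 1 -> legal
(5,4): no bracket -> illegal
B mobility = 5
-- W to move --
(2,3): no bracket -> illegal
(2,4): no bracket -> illegal
(2,5): flips 1 -> legal
(3,5): flips 1 -> legal
(3,6): no bracket -> illegal
(4,2): no bracket -> illegal
(4,6): flips 2 -> legal
(5,1): no bracket -> illegal
(5,2): no bracket -> illegal
(5,4): no bracket -> illegal
(5,5): flips 1 -> legal
(5,6): no bracket -> illegal
(6,1): no bracket -> illegal
(6,3): flips 1 -> legal
(6,4): no bracket -> illegal
(7,1): no bracket -> illegal
(7,2): no bracket -> illegal
(7,3): no bracket -> illegal
W mobility = 5

Answer: B=5 W=5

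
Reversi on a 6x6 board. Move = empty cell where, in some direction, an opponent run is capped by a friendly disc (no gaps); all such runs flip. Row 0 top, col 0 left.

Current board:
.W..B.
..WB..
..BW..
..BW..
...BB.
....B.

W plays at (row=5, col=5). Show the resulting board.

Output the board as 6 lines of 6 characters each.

Answer: .W..B.
..WB..
..BW..
..BW..
...BW.
....BW

Derivation:
Place W at (5,5); scan 8 dirs for brackets.
Dir NW: opp run (4,4) capped by W -> flip
Dir N: first cell '.' (not opp) -> no flip
Dir NE: edge -> no flip
Dir W: opp run (5,4), next='.' -> no flip
Dir E: edge -> no flip
Dir SW: edge -> no flip
Dir S: edge -> no flip
Dir SE: edge -> no flip
All flips: (4,4)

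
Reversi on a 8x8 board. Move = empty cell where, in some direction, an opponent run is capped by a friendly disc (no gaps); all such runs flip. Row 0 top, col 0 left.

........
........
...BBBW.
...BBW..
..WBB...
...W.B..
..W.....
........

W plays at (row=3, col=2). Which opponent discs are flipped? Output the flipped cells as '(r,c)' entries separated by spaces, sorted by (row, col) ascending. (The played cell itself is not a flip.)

Dir NW: first cell '.' (not opp) -> no flip
Dir N: first cell '.' (not opp) -> no flip
Dir NE: opp run (2,3), next='.' -> no flip
Dir W: first cell '.' (not opp) -> no flip
Dir E: opp run (3,3) (3,4) capped by W -> flip
Dir SW: first cell '.' (not opp) -> no flip
Dir S: first cell 'W' (not opp) -> no flip
Dir SE: opp run (4,3), next='.' -> no flip

Answer: (3,3) (3,4)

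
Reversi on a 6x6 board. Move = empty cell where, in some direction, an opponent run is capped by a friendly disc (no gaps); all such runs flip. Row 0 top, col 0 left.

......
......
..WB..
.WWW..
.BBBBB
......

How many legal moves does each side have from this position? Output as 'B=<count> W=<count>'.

Answer: B=5 W=9

Derivation:
-- B to move --
(1,1): flips 2 -> legal
(1,2): flips 2 -> legal
(1,3): no bracket -> illegal
(2,0): flips 1 -> legal
(2,1): flips 3 -> legal
(2,4): flips 1 -> legal
(3,0): no bracket -> illegal
(3,4): no bracket -> illegal
(4,0): no bracket -> illegal
B mobility = 5
-- W to move --
(1,2): no bracket -> illegal
(1,3): flips 1 -> legal
(1,4): flips 1 -> legal
(2,4): flips 1 -> legal
(3,0): no bracket -> illegal
(3,4): no bracket -> illegal
(3,5): no bracket -> illegal
(4,0): no bracket -> illegal
(5,0): flips 1 -> legal
(5,1): flips 2 -> legal
(5,2): flips 1 -> legal
(5,3): flips 2 -> legal
(5,4): flips 1 -> legal
(5,5): flips 1 -> legal
W mobility = 9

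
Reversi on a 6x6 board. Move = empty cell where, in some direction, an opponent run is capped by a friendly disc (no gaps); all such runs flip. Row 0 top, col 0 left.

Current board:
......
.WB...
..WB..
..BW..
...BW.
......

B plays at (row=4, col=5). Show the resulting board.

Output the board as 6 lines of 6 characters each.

Place B at (4,5); scan 8 dirs for brackets.
Dir NW: first cell '.' (not opp) -> no flip
Dir N: first cell '.' (not opp) -> no flip
Dir NE: edge -> no flip
Dir W: opp run (4,4) capped by B -> flip
Dir E: edge -> no flip
Dir SW: first cell '.' (not opp) -> no flip
Dir S: first cell '.' (not opp) -> no flip
Dir SE: edge -> no flip
All flips: (4,4)

Answer: ......
.WB...
..WB..
..BW..
...BBB
......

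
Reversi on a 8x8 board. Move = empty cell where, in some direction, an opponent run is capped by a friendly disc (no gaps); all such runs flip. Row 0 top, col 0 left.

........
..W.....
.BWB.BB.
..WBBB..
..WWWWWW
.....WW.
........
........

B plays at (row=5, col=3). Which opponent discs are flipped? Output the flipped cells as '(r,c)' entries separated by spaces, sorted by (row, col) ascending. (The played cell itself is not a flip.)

Answer: (4,3) (4,4)

Derivation:
Dir NW: opp run (4,2), next='.' -> no flip
Dir N: opp run (4,3) capped by B -> flip
Dir NE: opp run (4,4) capped by B -> flip
Dir W: first cell '.' (not opp) -> no flip
Dir E: first cell '.' (not opp) -> no flip
Dir SW: first cell '.' (not opp) -> no flip
Dir S: first cell '.' (not opp) -> no flip
Dir SE: first cell '.' (not opp) -> no flip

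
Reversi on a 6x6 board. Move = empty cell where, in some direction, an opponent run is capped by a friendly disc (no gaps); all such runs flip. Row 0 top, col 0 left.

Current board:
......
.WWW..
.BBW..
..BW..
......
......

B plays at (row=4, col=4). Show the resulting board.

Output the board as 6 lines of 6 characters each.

Place B at (4,4); scan 8 dirs for brackets.
Dir NW: opp run (3,3) capped by B -> flip
Dir N: first cell '.' (not opp) -> no flip
Dir NE: first cell '.' (not opp) -> no flip
Dir W: first cell '.' (not opp) -> no flip
Dir E: first cell '.' (not opp) -> no flip
Dir SW: first cell '.' (not opp) -> no flip
Dir S: first cell '.' (not opp) -> no flip
Dir SE: first cell '.' (not opp) -> no flip
All flips: (3,3)

Answer: ......
.WWW..
.BBW..
..BB..
....B.
......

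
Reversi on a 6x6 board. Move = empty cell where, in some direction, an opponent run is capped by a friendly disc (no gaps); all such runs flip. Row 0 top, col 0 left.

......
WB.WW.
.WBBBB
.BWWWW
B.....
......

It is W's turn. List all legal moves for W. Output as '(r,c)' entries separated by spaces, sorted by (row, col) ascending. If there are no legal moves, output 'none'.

(0,0): flips 2 -> legal
(0,1): flips 1 -> legal
(0,2): no bracket -> illegal
(1,2): flips 3 -> legal
(1,5): flips 2 -> legal
(2,0): no bracket -> illegal
(3,0): flips 1 -> legal
(4,1): flips 1 -> legal
(4,2): no bracket -> illegal
(5,0): no bracket -> illegal
(5,1): no bracket -> illegal

Answer: (0,0) (0,1) (1,2) (1,5) (3,0) (4,1)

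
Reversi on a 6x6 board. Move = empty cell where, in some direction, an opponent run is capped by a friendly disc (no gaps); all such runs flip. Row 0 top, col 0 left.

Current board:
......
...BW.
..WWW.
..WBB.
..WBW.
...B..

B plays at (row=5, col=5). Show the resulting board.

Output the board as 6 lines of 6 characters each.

Place B at (5,5); scan 8 dirs for brackets.
Dir NW: opp run (4,4) capped by B -> flip
Dir N: first cell '.' (not opp) -> no flip
Dir NE: edge -> no flip
Dir W: first cell '.' (not opp) -> no flip
Dir E: edge -> no flip
Dir SW: edge -> no flip
Dir S: edge -> no flip
Dir SE: edge -> no flip
All flips: (4,4)

Answer: ......
...BW.
..WWW.
..WBB.
..WBB.
...B.B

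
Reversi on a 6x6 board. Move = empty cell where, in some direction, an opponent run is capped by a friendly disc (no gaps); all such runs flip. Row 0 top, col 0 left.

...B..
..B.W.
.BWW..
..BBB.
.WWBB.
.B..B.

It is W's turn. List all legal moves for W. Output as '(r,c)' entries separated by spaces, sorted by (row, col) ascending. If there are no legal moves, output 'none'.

(0,1): flips 1 -> legal
(0,2): flips 1 -> legal
(0,4): no bracket -> illegal
(1,0): no bracket -> illegal
(1,1): no bracket -> illegal
(1,3): no bracket -> illegal
(2,0): flips 1 -> legal
(2,4): flips 1 -> legal
(2,5): no bracket -> illegal
(3,0): no bracket -> illegal
(3,1): no bracket -> illegal
(3,5): no bracket -> illegal
(4,0): no bracket -> illegal
(4,5): flips 3 -> legal
(5,0): no bracket -> illegal
(5,2): no bracket -> illegal
(5,3): flips 2 -> legal
(5,5): flips 2 -> legal

Answer: (0,1) (0,2) (2,0) (2,4) (4,5) (5,3) (5,5)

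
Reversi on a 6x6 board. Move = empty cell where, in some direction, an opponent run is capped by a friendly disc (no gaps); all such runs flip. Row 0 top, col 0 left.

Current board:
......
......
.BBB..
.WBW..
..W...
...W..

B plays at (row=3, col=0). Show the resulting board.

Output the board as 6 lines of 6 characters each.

Answer: ......
......
.BBB..
BBBW..
..W...
...W..

Derivation:
Place B at (3,0); scan 8 dirs for brackets.
Dir NW: edge -> no flip
Dir N: first cell '.' (not opp) -> no flip
Dir NE: first cell 'B' (not opp) -> no flip
Dir W: edge -> no flip
Dir E: opp run (3,1) capped by B -> flip
Dir SW: edge -> no flip
Dir S: first cell '.' (not opp) -> no flip
Dir SE: first cell '.' (not opp) -> no flip
All flips: (3,1)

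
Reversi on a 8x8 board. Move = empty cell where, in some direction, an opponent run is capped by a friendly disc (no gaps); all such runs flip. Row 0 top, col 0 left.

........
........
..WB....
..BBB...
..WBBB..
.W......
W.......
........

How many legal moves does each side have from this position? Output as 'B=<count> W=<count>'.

-- B to move --
(1,1): flips 1 -> legal
(1,2): flips 1 -> legal
(1,3): no bracket -> illegal
(2,1): flips 1 -> legal
(3,1): no bracket -> illegal
(4,0): no bracket -> illegal
(4,1): flips 1 -> legal
(5,0): no bracket -> illegal
(5,2): flips 1 -> legal
(5,3): no bracket -> illegal
(6,1): no bracket -> illegal
(6,2): no bracket -> illegal
(7,0): no bracket -> illegal
(7,1): no bracket -> illegal
B mobility = 5
-- W to move --
(1,2): no bracket -> illegal
(1,3): no bracket -> illegal
(1,4): no bracket -> illegal
(2,1): no bracket -> illegal
(2,4): flips 2 -> legal
(2,5): no bracket -> illegal
(3,1): no bracket -> illegal
(3,5): no bracket -> illegal
(3,6): no bracket -> illegal
(4,1): no bracket -> illegal
(4,6): flips 3 -> legal
(5,2): no bracket -> illegal
(5,3): no bracket -> illegal
(5,4): no bracket -> illegal
(5,5): flips 2 -> legal
(5,6): no bracket -> illegal
W mobility = 3

Answer: B=5 W=3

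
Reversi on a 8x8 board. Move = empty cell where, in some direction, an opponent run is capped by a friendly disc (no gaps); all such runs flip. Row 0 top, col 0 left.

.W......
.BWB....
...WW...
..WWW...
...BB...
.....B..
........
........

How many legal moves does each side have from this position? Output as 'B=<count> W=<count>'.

Answer: B=5 W=9

Derivation:
-- B to move --
(0,0): no bracket -> illegal
(0,2): no bracket -> illegal
(0,3): no bracket -> illegal
(1,0): no bracket -> illegal
(1,4): flips 2 -> legal
(1,5): no bracket -> illegal
(2,1): flips 1 -> legal
(2,2): flips 1 -> legal
(2,5): flips 1 -> legal
(3,1): no bracket -> illegal
(3,5): flips 1 -> legal
(4,1): no bracket -> illegal
(4,2): no bracket -> illegal
(4,5): no bracket -> illegal
B mobility = 5
-- W to move --
(0,0): no bracket -> illegal
(0,2): flips 1 -> legal
(0,3): flips 1 -> legal
(0,4): no bracket -> illegal
(1,0): flips 1 -> legal
(1,4): flips 1 -> legal
(2,0): no bracket -> illegal
(2,1): flips 1 -> legal
(2,2): no bracket -> illegal
(3,5): no bracket -> illegal
(4,2): no bracket -> illegal
(4,5): no bracket -> illegal
(4,6): no bracket -> illegal
(5,2): flips 1 -> legal
(5,3): flips 1 -> legal
(5,4): flips 2 -> legal
(5,6): no bracket -> illegal
(6,4): no bracket -> illegal
(6,5): no bracket -> illegal
(6,6): flips 2 -> legal
W mobility = 9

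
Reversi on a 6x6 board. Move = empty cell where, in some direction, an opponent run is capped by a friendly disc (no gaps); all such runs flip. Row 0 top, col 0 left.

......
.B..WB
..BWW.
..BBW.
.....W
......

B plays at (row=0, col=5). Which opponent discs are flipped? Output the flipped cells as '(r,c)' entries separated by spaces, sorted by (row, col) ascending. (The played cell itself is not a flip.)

Dir NW: edge -> no flip
Dir N: edge -> no flip
Dir NE: edge -> no flip
Dir W: first cell '.' (not opp) -> no flip
Dir E: edge -> no flip
Dir SW: opp run (1,4) (2,3) capped by B -> flip
Dir S: first cell 'B' (not opp) -> no flip
Dir SE: edge -> no flip

Answer: (1,4) (2,3)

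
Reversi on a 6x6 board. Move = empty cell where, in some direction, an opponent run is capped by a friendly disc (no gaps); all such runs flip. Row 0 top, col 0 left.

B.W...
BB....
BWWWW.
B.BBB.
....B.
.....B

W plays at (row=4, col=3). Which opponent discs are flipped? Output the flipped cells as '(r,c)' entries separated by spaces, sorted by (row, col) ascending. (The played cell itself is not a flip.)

Dir NW: opp run (3,2) capped by W -> flip
Dir N: opp run (3,3) capped by W -> flip
Dir NE: opp run (3,4), next='.' -> no flip
Dir W: first cell '.' (not opp) -> no flip
Dir E: opp run (4,4), next='.' -> no flip
Dir SW: first cell '.' (not opp) -> no flip
Dir S: first cell '.' (not opp) -> no flip
Dir SE: first cell '.' (not opp) -> no flip

Answer: (3,2) (3,3)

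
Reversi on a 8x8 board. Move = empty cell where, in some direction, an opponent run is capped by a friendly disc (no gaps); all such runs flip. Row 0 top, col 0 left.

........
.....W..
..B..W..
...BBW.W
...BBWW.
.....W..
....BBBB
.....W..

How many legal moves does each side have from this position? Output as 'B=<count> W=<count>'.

-- B to move --
(0,4): no bracket -> illegal
(0,5): flips 5 -> legal
(0,6): no bracket -> illegal
(1,4): no bracket -> illegal
(1,6): flips 1 -> legal
(2,4): no bracket -> illegal
(2,6): flips 1 -> legal
(2,7): no bracket -> illegal
(3,6): flips 1 -> legal
(4,7): flips 2 -> legal
(5,4): no bracket -> illegal
(5,6): flips 1 -> legal
(5,7): no bracket -> illegal
(7,4): no bracket -> illegal
(7,6): no bracket -> illegal
B mobility = 6
-- W to move --
(1,1): flips 3 -> legal
(1,2): no bracket -> illegal
(1,3): no bracket -> illegal
(2,1): no bracket -> illegal
(2,3): flips 1 -> legal
(2,4): no bracket -> illegal
(3,1): no bracket -> illegal
(3,2): flips 2 -> legal
(4,2): flips 2 -> legal
(5,2): flips 2 -> legal
(5,3): flips 2 -> legal
(5,4): no bracket -> illegal
(5,6): no bracket -> illegal
(5,7): flips 1 -> legal
(6,3): no bracket -> illegal
(7,3): flips 1 -> legal
(7,4): no bracket -> illegal
(7,6): no bracket -> illegal
(7,7): flips 1 -> legal
W mobility = 9

Answer: B=6 W=9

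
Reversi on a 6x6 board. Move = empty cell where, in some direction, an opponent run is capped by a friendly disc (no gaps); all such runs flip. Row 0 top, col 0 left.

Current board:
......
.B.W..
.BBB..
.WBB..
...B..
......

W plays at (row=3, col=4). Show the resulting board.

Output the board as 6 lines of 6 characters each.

Answer: ......
.B.W..
.BBB..
.WWWW.
...B..
......

Derivation:
Place W at (3,4); scan 8 dirs for brackets.
Dir NW: opp run (2,3), next='.' -> no flip
Dir N: first cell '.' (not opp) -> no flip
Dir NE: first cell '.' (not opp) -> no flip
Dir W: opp run (3,3) (3,2) capped by W -> flip
Dir E: first cell '.' (not opp) -> no flip
Dir SW: opp run (4,3), next='.' -> no flip
Dir S: first cell '.' (not opp) -> no flip
Dir SE: first cell '.' (not opp) -> no flip
All flips: (3,2) (3,3)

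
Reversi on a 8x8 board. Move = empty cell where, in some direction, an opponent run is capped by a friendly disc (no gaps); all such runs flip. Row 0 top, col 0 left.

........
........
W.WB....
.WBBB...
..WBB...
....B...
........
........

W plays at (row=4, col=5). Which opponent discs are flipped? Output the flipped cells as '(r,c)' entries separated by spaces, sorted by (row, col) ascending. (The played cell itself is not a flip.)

Dir NW: opp run (3,4) (2,3), next='.' -> no flip
Dir N: first cell '.' (not opp) -> no flip
Dir NE: first cell '.' (not opp) -> no flip
Dir W: opp run (4,4) (4,3) capped by W -> flip
Dir E: first cell '.' (not opp) -> no flip
Dir SW: opp run (5,4), next='.' -> no flip
Dir S: first cell '.' (not opp) -> no flip
Dir SE: first cell '.' (not opp) -> no flip

Answer: (4,3) (4,4)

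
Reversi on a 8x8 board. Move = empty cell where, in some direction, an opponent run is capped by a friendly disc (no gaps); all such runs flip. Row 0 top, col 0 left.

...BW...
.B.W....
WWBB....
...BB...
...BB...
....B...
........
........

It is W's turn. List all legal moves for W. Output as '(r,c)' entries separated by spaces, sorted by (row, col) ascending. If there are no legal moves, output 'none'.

(0,0): no bracket -> illegal
(0,1): flips 1 -> legal
(0,2): flips 2 -> legal
(1,0): no bracket -> illegal
(1,2): no bracket -> illegal
(1,4): no bracket -> illegal
(2,4): flips 2 -> legal
(2,5): no bracket -> illegal
(3,1): flips 1 -> legal
(3,2): no bracket -> illegal
(3,5): no bracket -> illegal
(4,2): no bracket -> illegal
(4,5): no bracket -> illegal
(5,2): no bracket -> illegal
(5,3): flips 3 -> legal
(5,5): no bracket -> illegal
(6,3): no bracket -> illegal
(6,4): no bracket -> illegal
(6,5): no bracket -> illegal

Answer: (0,1) (0,2) (2,4) (3,1) (5,3)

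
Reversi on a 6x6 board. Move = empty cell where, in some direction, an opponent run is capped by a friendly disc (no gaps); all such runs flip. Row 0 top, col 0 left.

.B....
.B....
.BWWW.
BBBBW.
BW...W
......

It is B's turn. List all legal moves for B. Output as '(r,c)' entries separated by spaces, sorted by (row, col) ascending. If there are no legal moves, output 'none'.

(1,2): flips 1 -> legal
(1,3): flips 2 -> legal
(1,4): flips 1 -> legal
(1,5): flips 1 -> legal
(2,5): flips 3 -> legal
(3,5): flips 1 -> legal
(4,2): flips 1 -> legal
(4,3): no bracket -> illegal
(4,4): no bracket -> illegal
(5,0): flips 1 -> legal
(5,1): flips 1 -> legal
(5,2): flips 1 -> legal
(5,4): no bracket -> illegal
(5,5): no bracket -> illegal

Answer: (1,2) (1,3) (1,4) (1,5) (2,5) (3,5) (4,2) (5,0) (5,1) (5,2)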